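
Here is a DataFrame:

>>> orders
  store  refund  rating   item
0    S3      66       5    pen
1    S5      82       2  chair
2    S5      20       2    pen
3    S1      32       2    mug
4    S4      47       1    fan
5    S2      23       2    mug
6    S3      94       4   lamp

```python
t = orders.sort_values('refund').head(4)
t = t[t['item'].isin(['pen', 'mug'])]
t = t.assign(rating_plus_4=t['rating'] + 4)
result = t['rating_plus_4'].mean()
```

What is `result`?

sort by refund:
  store  refund  rating   item
2    S5      20       2    pen
5    S2      23       2    mug
3    S1      32       2    mug
4    S4      47       1    fan
0    S3      66       5    pen
1    S5      82       2  chair
6    S3      94       4   lamp
take first 4 rows:
  store  refund  rating item
2    S5      20       2  pen
5    S2      23       2  mug
3    S1      32       2  mug
4    S4      47       1  fan
filter rows where item in ['pen', 'mug']:
  store  refund  rating item
2    S5      20       2  pen
5    S2      23       2  mug
3    S1      32       2  mug
add column rating_plus_4 = t['rating'] + 4:
  store  refund  rating item  rating_plus_4
2    S5      20       2  pen              6
5    S2      23       2  mug              6
3    S1      32       2  mug              6
So mean() = 6.0.

6.0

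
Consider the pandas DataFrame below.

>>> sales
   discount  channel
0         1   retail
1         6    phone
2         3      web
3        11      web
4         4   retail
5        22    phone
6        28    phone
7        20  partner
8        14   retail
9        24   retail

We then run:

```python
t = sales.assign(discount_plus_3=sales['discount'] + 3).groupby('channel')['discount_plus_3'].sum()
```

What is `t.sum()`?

add column discount_plus_3 = sales['discount'] + 3:
   discount  channel  discount_plus_3
0         1   retail                4
1         6    phone                9
2         3      web                6
3        11      web               14
4         4   retail                7
5        22    phone               25
6        28    phone               31
7        20  partner               23
8        14   retail               17
9        24   retail               27
group by channel, sum of discount_plus_3:
channel
partner    23
phone      65
retail     55
web        20
Name: discount_plus_3, dtype: int64
The sum of the resulting series is 163.

163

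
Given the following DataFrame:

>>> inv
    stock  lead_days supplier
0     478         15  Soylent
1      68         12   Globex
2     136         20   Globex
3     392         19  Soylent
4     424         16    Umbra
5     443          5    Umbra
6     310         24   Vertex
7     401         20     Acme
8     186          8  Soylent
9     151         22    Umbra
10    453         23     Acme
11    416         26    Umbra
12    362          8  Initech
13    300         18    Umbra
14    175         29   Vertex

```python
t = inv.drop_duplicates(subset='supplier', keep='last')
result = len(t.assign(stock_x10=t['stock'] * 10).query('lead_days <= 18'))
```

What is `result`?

3

drop duplicate supplier (keep=last):
    stock  lead_days supplier
2     136         20   Globex
8     186          8  Soylent
10    453         23     Acme
12    362          8  Initech
13    300         18    Umbra
14    175         29   Vertex
add column stock_x10 = t['stock'] * 10:
    stock  lead_days supplier  stock_x10
2     136         20   Globex       1360
8     186          8  Soylent       1860
10    453         23     Acme       4530
12    362          8  Initech       3620
13    300         18    Umbra       3000
14    175         29   Vertex       1750
filter rows where lead_days <= 18:
    stock  lead_days supplier  stock_x10
8     186          8  Soylent       1860
12    362          8  Initech       3620
13    300         18    Umbra       3000
Hence 3.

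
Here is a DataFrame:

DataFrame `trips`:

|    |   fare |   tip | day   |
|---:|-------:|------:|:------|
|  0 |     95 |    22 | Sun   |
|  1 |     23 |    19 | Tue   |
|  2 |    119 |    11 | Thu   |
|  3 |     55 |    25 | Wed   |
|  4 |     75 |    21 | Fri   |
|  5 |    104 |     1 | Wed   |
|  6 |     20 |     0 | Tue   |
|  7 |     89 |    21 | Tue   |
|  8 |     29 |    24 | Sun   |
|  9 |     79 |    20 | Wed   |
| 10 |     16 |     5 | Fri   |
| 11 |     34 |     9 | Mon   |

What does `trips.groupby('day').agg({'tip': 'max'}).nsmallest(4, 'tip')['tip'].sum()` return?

62

group by day, max of tip:
     tip
day     
Fri   21
Mon    9
Sun   24
Thu   11
Tue   21
Wed   25
take 4 rows with smallest tip:
     tip
day     
Mon    9
Thu   11
Fri   21
Tue   21
Hence 62.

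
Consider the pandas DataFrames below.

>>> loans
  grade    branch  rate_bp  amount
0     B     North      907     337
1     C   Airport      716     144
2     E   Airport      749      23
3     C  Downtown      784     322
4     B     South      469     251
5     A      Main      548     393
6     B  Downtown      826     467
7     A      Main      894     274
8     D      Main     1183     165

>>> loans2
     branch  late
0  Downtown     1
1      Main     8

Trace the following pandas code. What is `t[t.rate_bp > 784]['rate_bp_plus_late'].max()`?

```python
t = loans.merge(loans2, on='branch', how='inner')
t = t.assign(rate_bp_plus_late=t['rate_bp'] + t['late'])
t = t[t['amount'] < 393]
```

merge on 'branch' (how='inner') → 5 rows:
  grade    branch  rate_bp  amount  late
0     C  Downtown      784     322     1
1     A      Main      548     393     8
2     B  Downtown      826     467     1
3     A      Main      894     274     8
4     D      Main     1183     165     8
add column rate_bp_plus_late = t['rate_bp'] + t['late']:
  grade    branch  rate_bp  amount  late  rate_bp_plus_late
0     C  Downtown      784     322     1                785
1     A      Main      548     393     8                556
2     B  Downtown      826     467     1                827
3     A      Main      894     274     8                902
4     D      Main     1183     165     8               1191
filter rows where amount < 393:
  grade    branch  rate_bp  amount  late  rate_bp_plus_late
0     C  Downtown      784     322     1                785
3     A      Main      894     274     8                902
4     D      Main     1183     165     8               1191
filter rows where rate_bp > 784:
  grade branch  rate_bp  amount  late  rate_bp_plus_late
3     A   Main      894     274     8                902
4     D   Main     1183     165     8               1191
The max of column 'rate_bp_plus_late' is 1191.

1191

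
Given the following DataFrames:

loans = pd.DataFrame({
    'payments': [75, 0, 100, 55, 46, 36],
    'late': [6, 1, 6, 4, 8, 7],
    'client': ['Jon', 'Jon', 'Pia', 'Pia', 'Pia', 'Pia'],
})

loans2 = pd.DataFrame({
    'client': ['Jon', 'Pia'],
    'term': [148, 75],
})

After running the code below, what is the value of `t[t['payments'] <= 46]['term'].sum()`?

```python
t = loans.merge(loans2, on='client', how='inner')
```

merge on 'client' (how='inner') → 6 rows:
   payments  late client  term
0        75     6    Jon   148
1         0     1    Jon   148
2       100     6    Pia    75
3        55     4    Pia    75
4        46     8    Pia    75
5        36     7    Pia    75
filter rows where payments <= 46:
   payments  late client  term
1         0     1    Jon   148
4        46     8    Pia    75
5        36     7    Pia    75

298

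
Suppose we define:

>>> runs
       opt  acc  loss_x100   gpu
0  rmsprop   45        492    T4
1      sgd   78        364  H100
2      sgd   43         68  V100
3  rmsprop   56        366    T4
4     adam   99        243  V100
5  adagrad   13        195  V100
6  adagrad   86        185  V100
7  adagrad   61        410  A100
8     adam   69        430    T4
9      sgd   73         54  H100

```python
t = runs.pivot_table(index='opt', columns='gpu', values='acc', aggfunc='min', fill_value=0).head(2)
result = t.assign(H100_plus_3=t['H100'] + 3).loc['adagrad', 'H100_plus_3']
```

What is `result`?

pivot: rows=opt, cols=gpu, min(acc):
gpu      A100  H100  T4  V100
opt                          
adagrad    61     0   0    13
adam        0     0  69    99
rmsprop     0     0  45     0
sgd         0    73   0    43
take first 2 rows:
gpu      A100  H100  T4  V100
opt                          
adagrad    61     0   0    13
adam        0     0  69    99
add column H100_plus_3 = t['H100'] + 3:
gpu      A100  H100  T4  V100  H100_plus_3
opt                                       
adagrad    61     0   0    13            3
adam        0     0  69    99            3
The value at row 'adagrad', column 'H100_plus_3' is 3.

3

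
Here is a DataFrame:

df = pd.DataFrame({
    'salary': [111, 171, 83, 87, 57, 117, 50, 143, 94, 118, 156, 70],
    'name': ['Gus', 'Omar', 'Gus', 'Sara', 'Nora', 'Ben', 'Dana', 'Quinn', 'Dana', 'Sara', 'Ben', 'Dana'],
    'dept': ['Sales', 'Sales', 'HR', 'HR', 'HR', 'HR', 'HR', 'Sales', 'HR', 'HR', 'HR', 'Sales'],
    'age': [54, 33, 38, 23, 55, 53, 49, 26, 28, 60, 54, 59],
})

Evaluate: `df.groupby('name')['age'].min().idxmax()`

Nora

group by name, min of age:
name
Ben      53
Dana     28
Gus      38
Nora     55
Omar     33
Quinn    26
Sara     23
Name: age, dtype: int64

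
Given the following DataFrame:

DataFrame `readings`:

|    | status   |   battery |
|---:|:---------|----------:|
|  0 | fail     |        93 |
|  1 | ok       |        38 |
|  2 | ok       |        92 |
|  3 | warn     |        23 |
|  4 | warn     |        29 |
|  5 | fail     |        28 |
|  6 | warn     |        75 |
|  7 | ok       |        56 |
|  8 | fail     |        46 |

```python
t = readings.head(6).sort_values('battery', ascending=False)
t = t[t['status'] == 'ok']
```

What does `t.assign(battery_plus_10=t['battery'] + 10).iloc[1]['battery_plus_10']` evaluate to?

48

take first 6 rows:
  status  battery
0   fail       93
1     ok       38
2     ok       92
3   warn       23
4   warn       29
5   fail       28
sort by battery descending:
  status  battery
0   fail       93
2     ok       92
1     ok       38
4   warn       29
5   fail       28
3   warn       23
filter rows where status == 'ok':
  status  battery
2     ok       92
1     ok       38
add column battery_plus_10 = t['battery'] + 10:
  status  battery  battery_plus_10
2     ok       92              102
1     ok       38               48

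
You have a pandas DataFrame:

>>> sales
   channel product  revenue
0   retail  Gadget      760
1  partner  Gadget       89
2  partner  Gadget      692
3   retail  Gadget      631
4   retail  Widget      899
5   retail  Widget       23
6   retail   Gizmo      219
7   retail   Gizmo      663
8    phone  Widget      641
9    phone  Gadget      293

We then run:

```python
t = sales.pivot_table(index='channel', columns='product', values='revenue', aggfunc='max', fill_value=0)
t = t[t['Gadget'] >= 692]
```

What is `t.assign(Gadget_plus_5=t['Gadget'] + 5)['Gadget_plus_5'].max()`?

pivot: rows=channel, cols=product, max(revenue):
product  Gadget  Gizmo  Widget
channel                       
partner     692      0       0
phone       293      0     641
retail      760    663     899
filter rows where Gadget >= 692:
product  Gadget  Gizmo  Widget
channel                       
partner     692      0       0
retail      760    663     899
add column Gadget_plus_5 = t['Gadget'] + 5:
product  Gadget  Gizmo  Widget  Gadget_plus_5
channel                                      
partner     692      0       0            697
retail      760    663     899            765
So max() = 765.

765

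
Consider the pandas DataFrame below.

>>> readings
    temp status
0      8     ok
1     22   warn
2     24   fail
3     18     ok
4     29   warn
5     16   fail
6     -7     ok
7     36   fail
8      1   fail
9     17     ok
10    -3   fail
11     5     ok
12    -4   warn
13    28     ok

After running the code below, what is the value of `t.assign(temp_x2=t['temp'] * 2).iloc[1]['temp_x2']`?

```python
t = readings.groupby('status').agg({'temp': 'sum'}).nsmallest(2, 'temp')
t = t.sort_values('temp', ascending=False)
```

group by status, sum of temp:
        temp
status      
fail      74
ok        69
warn      47
take 2 rows with smallest temp:
        temp
status      
warn      47
ok        69
sort by temp descending:
        temp
status      
ok        69
warn      47
add column temp_x2 = t['temp'] * 2:
        temp  temp_x2
status               
ok        69      138
warn      47       94

94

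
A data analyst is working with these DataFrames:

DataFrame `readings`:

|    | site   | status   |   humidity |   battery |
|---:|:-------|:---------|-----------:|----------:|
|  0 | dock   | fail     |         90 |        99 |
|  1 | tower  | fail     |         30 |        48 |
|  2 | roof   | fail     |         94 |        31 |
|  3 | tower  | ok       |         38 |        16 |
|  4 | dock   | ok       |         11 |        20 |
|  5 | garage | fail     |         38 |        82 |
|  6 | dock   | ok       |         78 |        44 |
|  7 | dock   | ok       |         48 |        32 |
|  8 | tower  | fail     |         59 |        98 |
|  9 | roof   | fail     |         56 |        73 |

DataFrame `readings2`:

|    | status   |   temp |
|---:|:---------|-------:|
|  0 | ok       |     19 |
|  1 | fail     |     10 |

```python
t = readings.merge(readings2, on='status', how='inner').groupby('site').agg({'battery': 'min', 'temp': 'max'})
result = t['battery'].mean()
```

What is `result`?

merge on 'status' (how='inner') → 10 rows:
     site status  humidity  battery  temp
0    dock   fail        90       99    10
1   tower   fail        30       48    10
2    roof   fail        94       31    10
3   tower     ok        38       16    19
4    dock     ok        11       20    19
5  garage   fail        38       82    10
6    dock     ok        78       44    19
7    dock     ok        48       32    19
8   tower   fail        59       98    10
9    roof   fail        56       73    10
group by site: min(battery), max(temp):
        battery  temp
site                 
dock         20    19
garage       82    10
roof         31    10
tower        16    19
Taking the mean of column 'battery' gives 37.25.

37.25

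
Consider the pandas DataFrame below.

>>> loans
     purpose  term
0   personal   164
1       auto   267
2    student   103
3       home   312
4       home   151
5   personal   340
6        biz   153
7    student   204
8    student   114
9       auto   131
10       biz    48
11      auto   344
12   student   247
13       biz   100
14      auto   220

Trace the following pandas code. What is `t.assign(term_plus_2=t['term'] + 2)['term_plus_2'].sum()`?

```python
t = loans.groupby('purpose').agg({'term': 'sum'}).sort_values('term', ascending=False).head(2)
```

group by purpose, sum of term:
          term
purpose       
auto       962
biz        301
home       463
personal   504
student    668
sort by term descending:
          term
purpose       
auto       962
student    668
personal   504
home       463
biz        301
take first 2 rows:
         term
purpose      
auto      962
student   668
add column term_plus_2 = t['term'] + 2:
         term  term_plus_2
purpose                   
auto      962          964
student   668          670
The sum of column 'term_plus_2' is 1634.

1634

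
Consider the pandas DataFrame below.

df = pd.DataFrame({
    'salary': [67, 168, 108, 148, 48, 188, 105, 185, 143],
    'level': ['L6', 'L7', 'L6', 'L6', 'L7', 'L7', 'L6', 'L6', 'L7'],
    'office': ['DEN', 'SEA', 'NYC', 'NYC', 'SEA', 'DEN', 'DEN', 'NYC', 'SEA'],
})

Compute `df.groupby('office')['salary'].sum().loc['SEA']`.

group by office, sum of salary:
office
DEN    360
NYC    441
SEA    359
Name: salary, dtype: int64
Reading off the value at index 'SEA', we get 359.

359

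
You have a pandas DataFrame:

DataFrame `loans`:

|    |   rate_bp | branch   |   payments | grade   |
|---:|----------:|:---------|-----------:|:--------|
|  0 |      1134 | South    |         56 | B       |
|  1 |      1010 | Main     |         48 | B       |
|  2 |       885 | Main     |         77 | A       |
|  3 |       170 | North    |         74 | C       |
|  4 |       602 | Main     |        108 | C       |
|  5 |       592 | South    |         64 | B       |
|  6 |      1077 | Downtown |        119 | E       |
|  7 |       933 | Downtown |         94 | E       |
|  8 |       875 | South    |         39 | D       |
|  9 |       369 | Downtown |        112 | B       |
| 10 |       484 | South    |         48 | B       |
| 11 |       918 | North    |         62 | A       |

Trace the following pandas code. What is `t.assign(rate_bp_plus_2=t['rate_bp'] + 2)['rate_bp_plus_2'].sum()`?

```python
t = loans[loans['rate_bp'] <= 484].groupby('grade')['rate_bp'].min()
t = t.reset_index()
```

filter rows where rate_bp <= 484:
    rate_bp    branch  payments grade
3       170     North        74     C
9       369  Downtown       112     B
10      484     South        48     B
group by grade, min of rate_bp:
grade
B    369
C    170
Name: rate_bp, dtype: int64
reset_index():
  grade  rate_bp
0     B      369
1     C      170
add column rate_bp_plus_2 = t['rate_bp'] + 2:
  grade  rate_bp  rate_bp_plus_2
0     B      369             371
1     C      170             172

543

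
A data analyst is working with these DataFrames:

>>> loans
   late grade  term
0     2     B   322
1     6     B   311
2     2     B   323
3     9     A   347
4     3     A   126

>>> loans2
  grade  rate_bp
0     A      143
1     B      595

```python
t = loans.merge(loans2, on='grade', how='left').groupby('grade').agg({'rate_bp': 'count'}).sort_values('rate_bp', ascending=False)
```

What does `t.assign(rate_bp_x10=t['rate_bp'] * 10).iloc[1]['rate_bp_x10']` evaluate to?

20

merge on 'grade' (how='left') → 5 rows:
   late grade  term  rate_bp
0     2     B   322      595
1     6     B   311      595
2     2     B   323      595
3     9     A   347      143
4     3     A   126      143
group by grade, count of rate_bp:
       rate_bp
grade         
A            2
B            3
sort by rate_bp descending:
       rate_bp
grade         
B            3
A            2
add column rate_bp_x10 = t['rate_bp'] * 10:
       rate_bp  rate_bp_x10
grade                      
B            3           30
A            2           20
Then the value at position 1, column 'rate_bp_x10': 20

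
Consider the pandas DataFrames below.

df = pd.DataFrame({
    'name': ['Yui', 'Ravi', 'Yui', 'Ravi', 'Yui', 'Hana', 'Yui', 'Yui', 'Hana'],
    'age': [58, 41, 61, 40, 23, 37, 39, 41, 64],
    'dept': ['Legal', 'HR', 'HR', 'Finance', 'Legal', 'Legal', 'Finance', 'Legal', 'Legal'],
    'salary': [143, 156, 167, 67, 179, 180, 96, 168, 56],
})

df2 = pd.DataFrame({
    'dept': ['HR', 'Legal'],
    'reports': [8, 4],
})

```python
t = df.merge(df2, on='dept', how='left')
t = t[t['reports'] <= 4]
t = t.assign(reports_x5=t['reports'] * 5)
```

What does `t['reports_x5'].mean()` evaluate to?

merge on 'dept' (how='left') → 9 rows:
   name  age     dept  salary  reports
0   Yui   58    Legal     143      4.0
1  Ravi   41       HR     156      8.0
2   Yui   61       HR     167      8.0
3  Ravi   40  Finance      67      NaN
4   Yui   23    Legal     179      4.0
5  Hana   37    Legal     180      4.0
6   Yui   39  Finance      96      NaN
7   Yui   41    Legal     168      4.0
8  Hana   64    Legal      56      4.0
filter rows where reports <= 4:
   name  age   dept  salary  reports
0   Yui   58  Legal     143      4.0
4   Yui   23  Legal     179      4.0
5  Hana   37  Legal     180      4.0
7   Yui   41  Legal     168      4.0
8  Hana   64  Legal      56      4.0
add column reports_x5 = t['reports'] * 5:
   name  age   dept  salary  reports  reports_x5
0   Yui   58  Legal     143      4.0        20.0
4   Yui   23  Legal     179      4.0        20.0
5  Hana   37  Legal     180      4.0        20.0
7   Yui   41  Legal     168      4.0        20.0
8  Hana   64  Legal      56      4.0        20.0
So mean() = 20.0.

20.0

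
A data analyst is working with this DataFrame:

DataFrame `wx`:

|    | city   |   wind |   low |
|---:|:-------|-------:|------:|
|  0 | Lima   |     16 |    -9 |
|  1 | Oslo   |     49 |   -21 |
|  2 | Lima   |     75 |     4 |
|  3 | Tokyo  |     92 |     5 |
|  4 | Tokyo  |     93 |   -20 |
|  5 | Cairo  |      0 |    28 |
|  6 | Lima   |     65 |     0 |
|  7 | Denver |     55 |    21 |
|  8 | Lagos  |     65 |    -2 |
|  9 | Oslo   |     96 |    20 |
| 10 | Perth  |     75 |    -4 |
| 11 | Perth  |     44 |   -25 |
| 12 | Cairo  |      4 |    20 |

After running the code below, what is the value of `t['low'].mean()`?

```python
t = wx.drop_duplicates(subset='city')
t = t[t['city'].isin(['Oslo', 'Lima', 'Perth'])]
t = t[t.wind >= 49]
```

-12.5

drop duplicate city (keep=first):
      city  wind  low
0     Lima    16   -9
1     Oslo    49  -21
3    Tokyo    92    5
5    Cairo     0   28
7   Denver    55   21
8    Lagos    65   -2
10   Perth    75   -4
filter rows where city in ['Oslo', 'Lima', 'Perth']:
     city  wind  low
0    Lima    16   -9
1    Oslo    49  -21
10  Perth    75   -4
filter rows where wind >= 49:
     city  wind  low
1    Oslo    49  -21
10  Perth    75   -4
So mean() = -12.5.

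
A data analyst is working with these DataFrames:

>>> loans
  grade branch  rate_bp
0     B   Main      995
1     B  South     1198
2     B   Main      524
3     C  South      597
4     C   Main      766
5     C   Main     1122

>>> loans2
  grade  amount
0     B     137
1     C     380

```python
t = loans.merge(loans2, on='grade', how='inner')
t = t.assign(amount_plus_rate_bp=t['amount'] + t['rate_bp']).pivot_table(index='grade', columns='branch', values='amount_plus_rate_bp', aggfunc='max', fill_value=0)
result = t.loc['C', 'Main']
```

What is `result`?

1502

merge on 'grade' (how='inner') → 6 rows:
  grade branch  rate_bp  amount
0     B   Main      995     137
1     B  South     1198     137
2     B   Main      524     137
3     C  South      597     380
4     C   Main      766     380
5     C   Main     1122     380
add column amount_plus_rate_bp = t['amount'] + t['rate_bp']:
  grade branch  rate_bp  amount  amount_plus_rate_bp
0     B   Main      995     137                 1132
1     B  South     1198     137                 1335
2     B   Main      524     137                  661
3     C  South      597     380                  977
4     C   Main      766     380                 1146
5     C   Main     1122     380                 1502
pivot: rows=grade, cols=branch, max(amount_plus_rate_bp):
branch  Main  South
grade              
B       1132   1335
C       1502    977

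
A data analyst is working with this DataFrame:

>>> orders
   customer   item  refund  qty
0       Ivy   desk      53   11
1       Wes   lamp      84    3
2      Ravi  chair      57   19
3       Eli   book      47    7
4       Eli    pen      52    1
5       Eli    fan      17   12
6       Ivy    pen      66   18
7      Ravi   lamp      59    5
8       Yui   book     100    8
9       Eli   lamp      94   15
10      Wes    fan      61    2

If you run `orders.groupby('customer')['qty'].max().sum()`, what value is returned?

63

group by customer, max of qty:
customer
Eli     15
Ivy     18
Ravi    19
Wes      3
Yui      8
Name: qty, dtype: int64
The sum of the resulting series is 63.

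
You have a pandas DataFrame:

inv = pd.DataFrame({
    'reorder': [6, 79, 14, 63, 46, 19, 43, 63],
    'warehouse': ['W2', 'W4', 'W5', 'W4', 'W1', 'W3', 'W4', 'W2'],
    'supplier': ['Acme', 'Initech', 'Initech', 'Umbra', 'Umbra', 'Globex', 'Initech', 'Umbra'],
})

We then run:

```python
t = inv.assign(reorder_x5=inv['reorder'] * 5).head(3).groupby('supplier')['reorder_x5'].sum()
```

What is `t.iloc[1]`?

add column reorder_x5 = inv['reorder'] * 5:
   reorder warehouse supplier  reorder_x5
0        6        W2     Acme          30
1       79        W4  Initech         395
2       14        W5  Initech          70
3       63        W4    Umbra         315
4       46        W1    Umbra         230
5       19        W3   Globex          95
6       43        W4  Initech         215
7       63        W2    Umbra         315
take first 3 rows:
   reorder warehouse supplier  reorder_x5
0        6        W2     Acme          30
1       79        W4  Initech         395
2       14        W5  Initech          70
group by supplier, sum of reorder_x5:
supplier
Acme        30
Initech    465
Name: reorder_x5, dtype: int64

465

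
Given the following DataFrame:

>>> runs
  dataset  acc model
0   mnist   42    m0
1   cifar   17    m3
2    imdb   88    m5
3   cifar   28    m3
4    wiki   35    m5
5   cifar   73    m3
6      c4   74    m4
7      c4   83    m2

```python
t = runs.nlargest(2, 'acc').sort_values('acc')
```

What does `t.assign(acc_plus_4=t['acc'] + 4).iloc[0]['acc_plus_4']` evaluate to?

take 2 rows with largest acc:
  dataset  acc model
2    imdb   88    m5
7      c4   83    m2
sort by acc:
  dataset  acc model
7      c4   83    m2
2    imdb   88    m5
add column acc_plus_4 = t['acc'] + 4:
  dataset  acc model  acc_plus_4
7      c4   83    m2          87
2    imdb   88    m5          92

87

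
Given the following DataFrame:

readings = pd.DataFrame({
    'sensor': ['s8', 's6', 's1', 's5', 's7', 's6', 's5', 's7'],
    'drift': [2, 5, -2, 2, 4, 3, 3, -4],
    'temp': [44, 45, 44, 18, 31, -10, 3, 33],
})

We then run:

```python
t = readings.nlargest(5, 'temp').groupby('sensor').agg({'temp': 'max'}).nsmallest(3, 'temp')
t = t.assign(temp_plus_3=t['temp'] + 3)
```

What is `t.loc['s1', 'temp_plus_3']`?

take 5 rows with largest temp:
  sensor  drift  temp
1     s6      5    45
0     s8      2    44
2     s1     -2    44
7     s7     -4    33
4     s7      4    31
group by sensor, max of temp:
        temp
sensor      
s1        44
s6        45
s7        33
s8        44
take 3 rows with smallest temp:
        temp
sensor      
s7        33
s1        44
s8        44
add column temp_plus_3 = t['temp'] + 3:
        temp  temp_plus_3
sensor                   
s7        33           36
s1        44           47
s8        44           47
So loc['s1', 'temp_plus_3'] = 47.

47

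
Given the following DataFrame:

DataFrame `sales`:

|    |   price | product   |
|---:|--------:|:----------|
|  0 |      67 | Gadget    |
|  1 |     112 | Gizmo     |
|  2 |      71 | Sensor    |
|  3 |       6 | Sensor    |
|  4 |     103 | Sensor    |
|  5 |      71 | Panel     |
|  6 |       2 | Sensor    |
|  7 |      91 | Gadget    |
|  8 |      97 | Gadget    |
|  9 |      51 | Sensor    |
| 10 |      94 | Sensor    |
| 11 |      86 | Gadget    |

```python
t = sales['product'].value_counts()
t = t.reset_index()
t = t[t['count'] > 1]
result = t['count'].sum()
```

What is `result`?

10

value_counts of product:
product
Sensor    6
Gadget    4
Gizmo     1
Panel     1
Name: count, dtype: int64
reset_index():
  product  count
0  Sensor      6
1  Gadget      4
2   Gizmo      1
3   Panel      1
filter rows where count > 1:
  product  count
0  Sensor      6
1  Gadget      4
Then the sum of column 'count': 10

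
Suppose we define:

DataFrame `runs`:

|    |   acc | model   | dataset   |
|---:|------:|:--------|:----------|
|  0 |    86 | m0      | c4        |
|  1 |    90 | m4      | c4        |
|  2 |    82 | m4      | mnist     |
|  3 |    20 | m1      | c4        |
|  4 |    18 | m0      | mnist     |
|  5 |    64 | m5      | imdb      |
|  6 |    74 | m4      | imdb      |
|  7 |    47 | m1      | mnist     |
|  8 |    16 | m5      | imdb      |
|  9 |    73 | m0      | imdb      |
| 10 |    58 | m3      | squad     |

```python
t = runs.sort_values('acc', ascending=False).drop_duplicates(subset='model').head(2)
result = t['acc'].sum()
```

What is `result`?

176

sort by acc descending:
    acc model dataset
1    90    m4      c4
0    86    m0      c4
2    82    m4   mnist
6    74    m4    imdb
9    73    m0    imdb
5    64    m5    imdb
10   58    m3   squad
7    47    m1   mnist
3    20    m1      c4
4    18    m0   mnist
8    16    m5    imdb
drop duplicate model (keep=first):
    acc model dataset
1    90    m4      c4
0    86    m0      c4
5    64    m5    imdb
10   58    m3   squad
7    47    m1   mnist
take first 2 rows:
   acc model dataset
1   90    m4      c4
0   86    m0      c4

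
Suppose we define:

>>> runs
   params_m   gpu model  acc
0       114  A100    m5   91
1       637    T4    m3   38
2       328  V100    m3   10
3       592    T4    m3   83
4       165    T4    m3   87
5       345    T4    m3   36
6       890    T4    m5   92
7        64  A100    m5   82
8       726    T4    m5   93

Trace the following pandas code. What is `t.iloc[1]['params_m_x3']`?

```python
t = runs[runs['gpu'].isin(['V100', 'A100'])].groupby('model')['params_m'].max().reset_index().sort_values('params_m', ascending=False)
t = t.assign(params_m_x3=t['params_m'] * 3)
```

filter rows where gpu in ['V100', 'A100']:
   params_m   gpu model  acc
0       114  A100    m5   91
2       328  V100    m3   10
7        64  A100    m5   82
group by model, max of params_m:
model
m3    328
m5    114
Name: params_m, dtype: int64
reset_index():
  model  params_m
0    m3       328
1    m5       114
sort by params_m descending:
  model  params_m
0    m3       328
1    m5       114
add column params_m_x3 = t['params_m'] * 3:
  model  params_m  params_m_x3
0    m3       328          984
1    m5       114          342

342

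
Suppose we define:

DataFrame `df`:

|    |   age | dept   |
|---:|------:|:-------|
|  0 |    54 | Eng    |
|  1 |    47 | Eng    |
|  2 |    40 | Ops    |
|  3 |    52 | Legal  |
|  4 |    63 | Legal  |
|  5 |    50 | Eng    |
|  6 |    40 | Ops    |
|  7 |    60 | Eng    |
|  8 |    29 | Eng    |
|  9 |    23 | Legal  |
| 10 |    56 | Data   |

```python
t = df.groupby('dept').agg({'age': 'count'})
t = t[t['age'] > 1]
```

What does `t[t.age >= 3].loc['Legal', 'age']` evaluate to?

group by dept, count of age:
       age
dept      
Data     1
Eng      5
Legal    3
Ops      2
filter rows where age > 1:
       age
dept      
Eng      5
Legal    3
Ops      2
filter rows where age >= 3:
       age
dept      
Eng      5
Legal    3
The value at row 'Legal', column 'age' is 3.

3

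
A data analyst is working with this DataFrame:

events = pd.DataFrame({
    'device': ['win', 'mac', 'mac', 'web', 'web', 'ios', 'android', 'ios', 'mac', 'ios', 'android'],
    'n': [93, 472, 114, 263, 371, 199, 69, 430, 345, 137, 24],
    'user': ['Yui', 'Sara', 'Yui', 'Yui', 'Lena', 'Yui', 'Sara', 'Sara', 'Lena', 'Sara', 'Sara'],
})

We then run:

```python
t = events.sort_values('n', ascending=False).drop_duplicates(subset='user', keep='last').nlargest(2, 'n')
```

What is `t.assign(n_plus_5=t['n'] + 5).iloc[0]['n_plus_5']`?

350

sort by n descending:
     device    n  user
1       mac  472  Sara
7       ios  430  Sara
4       web  371  Lena
8       mac  345  Lena
3       web  263   Yui
5       ios  199   Yui
9       ios  137  Sara
2       mac  114   Yui
0       win   93   Yui
6   android   69  Sara
10  android   24  Sara
drop duplicate user (keep=last):
     device    n  user
8       mac  345  Lena
0       win   93   Yui
10  android   24  Sara
take 2 rows with largest n:
  device    n  user
8    mac  345  Lena
0    win   93   Yui
add column n_plus_5 = t['n'] + 5:
  device    n  user  n_plus_5
8    mac  345  Lena       350
0    win   93   Yui        98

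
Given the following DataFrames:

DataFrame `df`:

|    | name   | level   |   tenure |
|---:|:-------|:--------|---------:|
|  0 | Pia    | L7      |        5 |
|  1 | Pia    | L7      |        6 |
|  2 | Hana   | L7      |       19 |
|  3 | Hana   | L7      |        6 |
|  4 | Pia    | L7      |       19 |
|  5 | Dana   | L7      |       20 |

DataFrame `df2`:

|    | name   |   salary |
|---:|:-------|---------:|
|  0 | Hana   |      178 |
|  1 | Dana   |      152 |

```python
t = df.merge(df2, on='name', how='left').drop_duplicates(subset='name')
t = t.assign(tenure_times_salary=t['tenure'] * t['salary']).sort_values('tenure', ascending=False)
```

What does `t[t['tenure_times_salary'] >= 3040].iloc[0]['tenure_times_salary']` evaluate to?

3040.0

merge on 'name' (how='left') → 6 rows:
   name level  tenure  salary
0   Pia    L7       5     NaN
1   Pia    L7       6     NaN
2  Hana    L7      19   178.0
3  Hana    L7       6   178.0
4   Pia    L7      19     NaN
5  Dana    L7      20   152.0
drop duplicate name (keep=first):
   name level  tenure  salary
0   Pia    L7       5     NaN
2  Hana    L7      19   178.0
5  Dana    L7      20   152.0
add column tenure_times_salary = t['tenure'] * t['salary']:
   name level  tenure  salary  tenure_times_salary
0   Pia    L7       5     NaN                  NaN
2  Hana    L7      19   178.0               3382.0
5  Dana    L7      20   152.0               3040.0
sort by tenure descending:
   name level  tenure  salary  tenure_times_salary
5  Dana    L7      20   152.0               3040.0
2  Hana    L7      19   178.0               3382.0
0   Pia    L7       5     NaN                  NaN
filter rows where tenure_times_salary >= 3040:
   name level  tenure  salary  tenure_times_salary
5  Dana    L7      20   152.0               3040.0
2  Hana    L7      19   178.0               3382.0
value at position 0, column 'tenure_times_salary' → 3040.0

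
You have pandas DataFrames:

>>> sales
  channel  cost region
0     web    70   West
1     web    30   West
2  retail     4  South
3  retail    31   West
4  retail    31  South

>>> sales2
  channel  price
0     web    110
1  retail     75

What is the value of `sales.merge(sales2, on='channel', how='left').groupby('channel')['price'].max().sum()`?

185

merge on 'channel' (how='left') → 5 rows:
  channel  cost region  price
0     web    70   West    110
1     web    30   West    110
2  retail     4  South     75
3  retail    31   West     75
4  retail    31  South     75
group by channel, max of price:
channel
retail     75
web       110
Name: price, dtype: int64
Then the sum of the resulting series: 185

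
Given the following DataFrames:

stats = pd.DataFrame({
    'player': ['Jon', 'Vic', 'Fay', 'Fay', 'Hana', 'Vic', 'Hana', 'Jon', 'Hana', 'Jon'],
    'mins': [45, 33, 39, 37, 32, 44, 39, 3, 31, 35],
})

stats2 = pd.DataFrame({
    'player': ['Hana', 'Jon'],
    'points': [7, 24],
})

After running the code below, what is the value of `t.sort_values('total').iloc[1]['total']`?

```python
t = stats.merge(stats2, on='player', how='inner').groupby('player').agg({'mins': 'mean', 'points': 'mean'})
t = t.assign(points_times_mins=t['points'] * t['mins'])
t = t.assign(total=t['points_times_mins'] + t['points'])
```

merge on 'player' (how='inner') → 6 rows:
  player  mins  points
0    Jon    45      24
1   Hana    32       7
2   Hana    39       7
3    Jon     3      24
4   Hana    31       7
5    Jon    35      24
group by player: mean(mins), mean(points):
             mins  points
player                   
Hana    34.000000     7.0
Jon     27.666667    24.0
add column points_times_mins = t['points'] * t['mins']:
             mins  points  points_times_mins
player                                      
Hana    34.000000     7.0              238.0
Jon     27.666667    24.0              664.0
add column total = t['points_times_mins'] + t['points']:
             mins  points  points_times_mins  total
player                                             
Hana    34.000000     7.0              238.0  245.0
Jon     27.666667    24.0              664.0  688.0
sort by total:
             mins  points  points_times_mins  total
player                                             
Hana    34.000000     7.0              238.0  245.0
Jon     27.666667    24.0              664.0  688.0
Reading off the value at position 1, column 'total', we get 688.0.

688.0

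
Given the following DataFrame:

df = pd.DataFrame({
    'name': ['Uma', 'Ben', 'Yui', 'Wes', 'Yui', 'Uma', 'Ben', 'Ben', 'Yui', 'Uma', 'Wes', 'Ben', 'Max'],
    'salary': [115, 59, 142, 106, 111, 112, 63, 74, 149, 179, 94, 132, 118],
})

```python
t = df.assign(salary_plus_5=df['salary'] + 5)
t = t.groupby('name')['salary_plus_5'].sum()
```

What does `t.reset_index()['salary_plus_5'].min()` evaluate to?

123

add column salary_plus_5 = df['salary'] + 5:
   name  salary  salary_plus_5
0   Uma     115            120
1   Ben      59             64
2   Yui     142            147
3   Wes     106            111
4   Yui     111            116
5   Uma     112            117
6   Ben      63             68
7   Ben      74             79
8   Yui     149            154
9   Uma     179            184
10  Wes      94             99
11  Ben     132            137
12  Max     118            123
group by name, sum of salary_plus_5:
name
Ben    348
Max    123
Uma    421
Wes    210
Yui    417
Name: salary_plus_5, dtype: int64
reset_index():
  name  salary_plus_5
0  Ben            348
1  Max            123
2  Uma            421
3  Wes            210
4  Yui            417
Then the min of column 'salary_plus_5': 123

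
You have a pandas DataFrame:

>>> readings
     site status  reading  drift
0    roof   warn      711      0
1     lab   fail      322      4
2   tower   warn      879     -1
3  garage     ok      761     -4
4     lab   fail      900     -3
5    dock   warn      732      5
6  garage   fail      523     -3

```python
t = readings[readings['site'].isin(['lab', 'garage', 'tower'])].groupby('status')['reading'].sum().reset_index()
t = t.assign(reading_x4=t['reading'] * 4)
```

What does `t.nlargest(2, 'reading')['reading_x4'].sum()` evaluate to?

filter rows where site in ['lab', 'garage', 'tower']:
     site status  reading  drift
1     lab   fail      322      4
2   tower   warn      879     -1
3  garage     ok      761     -4
4     lab   fail      900     -3
6  garage   fail      523     -3
group by status, sum of reading:
status
fail    1745
ok       761
warn     879
Name: reading, dtype: int64
reset_index():
  status  reading
0   fail     1745
1     ok      761
2   warn      879
add column reading_x4 = t['reading'] * 4:
  status  reading  reading_x4
0   fail     1745        6980
1     ok      761        3044
2   warn      879        3516
take 2 rows with largest reading:
  status  reading  reading_x4
0   fail     1745        6980
2   warn      879        3516

10496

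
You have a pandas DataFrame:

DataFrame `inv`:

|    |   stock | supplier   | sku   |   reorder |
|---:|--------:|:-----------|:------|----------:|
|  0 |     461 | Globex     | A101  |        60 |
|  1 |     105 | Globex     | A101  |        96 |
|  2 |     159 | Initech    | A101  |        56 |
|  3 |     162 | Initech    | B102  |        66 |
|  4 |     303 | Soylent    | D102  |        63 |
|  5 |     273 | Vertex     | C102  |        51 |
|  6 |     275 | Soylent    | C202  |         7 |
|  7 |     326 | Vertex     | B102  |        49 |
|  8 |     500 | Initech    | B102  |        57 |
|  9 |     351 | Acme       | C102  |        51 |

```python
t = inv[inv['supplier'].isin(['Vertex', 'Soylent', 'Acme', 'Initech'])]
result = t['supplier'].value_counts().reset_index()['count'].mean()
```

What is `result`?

filter rows where supplier in ['Vertex', 'Soylent', 'Acme', 'Initech']:
   stock supplier   sku  reorder
2    159  Initech  A101       56
3    162  Initech  B102       66
4    303  Soylent  D102       63
5    273   Vertex  C102       51
6    275  Soylent  C202        7
7    326   Vertex  B102       49
8    500  Initech  B102       57
9    351     Acme  C102       51
value_counts of supplier:
supplier
Initech    3
Soylent    2
Vertex     2
Acme       1
Name: count, dtype: int64
reset_index():
  supplier  count
0  Initech      3
1  Soylent      2
2   Vertex      2
3     Acme      1
Finally, mean of column 'count' = 2.0.

2.0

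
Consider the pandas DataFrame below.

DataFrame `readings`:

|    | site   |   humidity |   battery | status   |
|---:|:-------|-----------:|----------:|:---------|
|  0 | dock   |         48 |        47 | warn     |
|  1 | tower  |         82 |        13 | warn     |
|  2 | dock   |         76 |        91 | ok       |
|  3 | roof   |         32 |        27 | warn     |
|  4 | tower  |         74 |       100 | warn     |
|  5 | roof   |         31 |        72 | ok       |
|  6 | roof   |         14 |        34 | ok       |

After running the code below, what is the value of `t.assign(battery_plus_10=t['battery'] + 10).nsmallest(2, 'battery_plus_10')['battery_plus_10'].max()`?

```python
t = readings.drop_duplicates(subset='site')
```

37

drop duplicate site (keep=first):
    site  humidity  battery status
0   dock        48       47   warn
1  tower        82       13   warn
3   roof        32       27   warn
add column battery_plus_10 = t['battery'] + 10:
    site  humidity  battery status  battery_plus_10
0   dock        48       47   warn               57
1  tower        82       13   warn               23
3   roof        32       27   warn               37
take 2 rows with smallest battery_plus_10:
    site  humidity  battery status  battery_plus_10
1  tower        82       13   warn               23
3   roof        32       27   warn               37
Reading off the max of column 'battery_plus_10', we get 37.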